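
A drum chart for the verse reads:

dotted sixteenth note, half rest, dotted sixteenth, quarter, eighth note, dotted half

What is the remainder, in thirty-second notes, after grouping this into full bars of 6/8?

One bar of 6/8 = 24 thirty-second notes.
In thirty-second notes: dotted sixteenth note = 3; half rest = 16; dotted sixteenth = 3; quarter = 8; eighth note = 4; dotted half = 24.
Total: 3 + 16 + 3 + 8 + 4 + 24 = 58.
58 ÷ 24 = 2 complete bars with 10 thirty-second notes remaining.

10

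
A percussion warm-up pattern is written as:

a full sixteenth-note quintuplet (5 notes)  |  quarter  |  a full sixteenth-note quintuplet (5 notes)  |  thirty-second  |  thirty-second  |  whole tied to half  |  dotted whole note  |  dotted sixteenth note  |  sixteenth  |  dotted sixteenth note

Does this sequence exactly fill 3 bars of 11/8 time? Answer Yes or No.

One bar of 11/8 = 44 thirty-second notes, so 3 bars = 132.
Convert each value to thirty-second notes: a full sixteenth-note quintuplet (5 notes) (five quintuplet sixteenths span one quarter) = 8; quarter = 8; a full sixteenth-note quintuplet (5 notes) (five quintuplet sixteenths span one quarter) = 8; thirty-second = 1; thirty-second = 1; whole tied to half (whole + half) = 48; dotted whole note = 48; dotted sixteenth note = 3; sixteenth = 2; dotted sixteenth note = 3.
Adding: 8 + 8 + 8 + 1 + 1 + 48 + 48 + 3 + 2 + 3 = 130.
130 falls short of 132, so the answer is No.

No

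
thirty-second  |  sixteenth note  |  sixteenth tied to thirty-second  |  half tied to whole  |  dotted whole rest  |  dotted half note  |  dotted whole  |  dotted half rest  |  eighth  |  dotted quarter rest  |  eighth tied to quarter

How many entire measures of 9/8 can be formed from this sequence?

6

One bar of 9/8 = 36 thirty-second notes.
Working in thirty-second notes: thirty-second = 1; sixteenth note = 2; sixteenth tied to thirty-second (sixteenth + thirty-second) = 3; half tied to whole (half + whole) = 48; dotted whole rest = 48; dotted half note = 24; dotted whole = 48; dotted half rest = 24; eighth = 4; dotted quarter rest = 12; eighth tied to quarter (eighth + quarter) = 12.
Total: 1 + 2 + 3 + 48 + 48 + 24 + 48 + 24 + 4 + 12 + 12 = 226.
226 ÷ 36 = 6 complete bars with 10 left over.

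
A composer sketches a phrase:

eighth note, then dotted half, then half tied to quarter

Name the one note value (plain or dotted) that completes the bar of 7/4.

The bar of 7/4 = 14 eighth notes.
Each duration in eighth notes: eighth note = 1; dotted half = 6; half tied to quarter (half + quarter) = 6.
Sum: 1 + 6 + 6 = 13.
Remaining: 14 − 13 = 1 eighth note, which is a eighth note.

eighth note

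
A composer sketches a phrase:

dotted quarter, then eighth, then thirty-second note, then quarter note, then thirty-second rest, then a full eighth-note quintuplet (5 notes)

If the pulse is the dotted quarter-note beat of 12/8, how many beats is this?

One dotted quarter-note beat = 12 thirty-second notes.
Each duration in thirty-second notes: dotted quarter = 12; eighth = 4; thirty-second note = 1; quarter note = 8; thirty-second rest = 1; a full eighth-note quintuplet (5 notes) (five quintuplet eighths span one half) = 16.
Altogether 12 + 4 + 1 + 8 + 1 + 16 = 42.
42 ÷ 12 = 3.5 beats.

3.5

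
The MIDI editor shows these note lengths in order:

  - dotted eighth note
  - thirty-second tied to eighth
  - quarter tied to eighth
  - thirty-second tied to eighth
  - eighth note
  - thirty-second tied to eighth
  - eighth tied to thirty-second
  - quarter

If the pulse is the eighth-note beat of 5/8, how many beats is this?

12.5

One eighth-note beat = 4 thirty-second notes.
Each duration in thirty-second notes: dotted eighth note = 6; thirty-second tied to eighth (thirty-second + eighth) = 5; quarter tied to eighth (quarter + eighth) = 12; thirty-second tied to eighth (thirty-second + eighth) = 5; eighth note = 4; thirty-second tied to eighth (thirty-second + eighth) = 5; eighth tied to thirty-second (eighth + thirty-second) = 5; quarter = 8.
Total: 6 + 5 + 12 + 5 + 4 + 5 + 5 + 8 = 50.
50 ÷ 4 = 12.5 beats.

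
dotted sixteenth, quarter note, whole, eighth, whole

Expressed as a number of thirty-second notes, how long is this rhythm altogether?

79

Working in thirty-second notes: dotted sixteenth = 3; quarter note = 8; whole = 32; eighth = 4; whole = 32.
Altogether 3 + 8 + 32 + 4 + 32 = 79 thirty-second notes.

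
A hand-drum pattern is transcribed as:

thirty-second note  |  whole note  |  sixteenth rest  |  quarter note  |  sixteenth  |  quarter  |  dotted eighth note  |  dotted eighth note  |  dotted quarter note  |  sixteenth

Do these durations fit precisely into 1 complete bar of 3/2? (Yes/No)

One bar of 3/2 = 48 thirty-second notes.
Working in thirty-second notes: thirty-second note = 1; whole note = 32; sixteenth rest = 2; quarter note = 8; sixteenth = 2; quarter = 8; dotted eighth note = 6; dotted eighth note = 6; dotted quarter note = 12; sixteenth = 2.
Sum: 1 + 32 + 2 + 8 + 2 + 8 + 6 + 6 + 12 + 2 = 79.
79 exceeds 48, so the answer is No.

No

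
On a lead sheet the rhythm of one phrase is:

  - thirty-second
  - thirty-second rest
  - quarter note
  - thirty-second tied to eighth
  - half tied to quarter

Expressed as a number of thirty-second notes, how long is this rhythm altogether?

Convert each value to thirty-second notes: thirty-second = 1; thirty-second rest = 1; quarter note = 8; thirty-second tied to eighth (thirty-second + eighth) = 5; half tied to quarter (half + quarter) = 24.
Total: 1 + 1 + 8 + 5 + 24 = 39 thirty-second notes.

39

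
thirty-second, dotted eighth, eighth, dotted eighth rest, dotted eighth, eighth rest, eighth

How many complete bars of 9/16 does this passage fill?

One bar of 9/16 = 18 thirty-second notes.
In thirty-second notes: thirty-second = 1; dotted eighth = 6; eighth = 4; dotted eighth rest = 6; dotted eighth = 6; eighth rest = 4; eighth = 4.
Total: 1 + 6 + 4 + 6 + 6 + 4 + 4 = 31.
31 ÷ 18 = 1 complete bar with 13 left over.

1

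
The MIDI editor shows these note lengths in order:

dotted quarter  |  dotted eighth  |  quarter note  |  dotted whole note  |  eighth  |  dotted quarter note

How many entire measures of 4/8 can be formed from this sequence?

5

One bar of 4/8 = 8 sixteenth notes.
Express everything in sixteenth notes: dotted quarter = 6; dotted eighth = 3; quarter note = 4; dotted whole note = 24; eighth = 2; dotted quarter note = 6.
Sum: 6 + 3 + 4 + 24 + 2 + 6 = 45.
45 ÷ 8 = 5 complete bars with 5 left over.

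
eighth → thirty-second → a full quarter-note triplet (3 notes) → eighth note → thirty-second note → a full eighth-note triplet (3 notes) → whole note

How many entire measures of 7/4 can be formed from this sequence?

1

One bar of 7/4 = 56 thirty-second notes.
In thirty-second notes: eighth = 4; thirty-second = 1; a full quarter-note triplet (3 notes) (three triplet quarters span one half) = 16; eighth note = 4; thirty-second note = 1; a full eighth-note triplet (3 notes) (three triplet eighths span one quarter) = 8; whole note = 32.
Altogether 4 + 1 + 16 + 4 + 1 + 8 + 32 = 66.
66 ÷ 56 = 1 complete bar with 10 left over.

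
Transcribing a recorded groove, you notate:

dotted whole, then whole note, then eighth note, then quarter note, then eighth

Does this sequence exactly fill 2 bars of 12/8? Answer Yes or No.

One bar of 12/8 = 12 eighth notes, so 2 bars = 24.
Express everything in eighth notes: dotted whole = 12; whole note = 8; eighth note = 1; quarter note = 2; eighth = 1.
Sum: 12 + 8 + 1 + 2 + 1 = 24.
24 equals 24, so the answer is Yes.

Yes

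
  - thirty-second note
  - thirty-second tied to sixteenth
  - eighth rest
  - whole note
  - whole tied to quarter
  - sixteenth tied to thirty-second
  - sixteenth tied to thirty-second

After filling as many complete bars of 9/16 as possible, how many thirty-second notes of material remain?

One bar of 9/16 = 18 thirty-second notes.
Convert each value to thirty-second notes: thirty-second note = 1; thirty-second tied to sixteenth (thirty-second + sixteenth) = 3; eighth rest = 4; whole note = 32; whole tied to quarter (whole + quarter) = 40; sixteenth tied to thirty-second (sixteenth + thirty-second) = 3; sixteenth tied to thirty-second (sixteenth + thirty-second) = 3.
Altogether 1 + 3 + 4 + 32 + 40 + 3 + 3 = 86.
86 ÷ 18 = 4 complete bars with 14 thirty-second notes remaining.

14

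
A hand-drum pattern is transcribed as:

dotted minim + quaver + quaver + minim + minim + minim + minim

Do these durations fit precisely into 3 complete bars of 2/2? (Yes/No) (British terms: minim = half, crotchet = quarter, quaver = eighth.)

One bar of 2/2 = 8 eighth notes, so 3 bars = 24.
In eighth notes: dotted minim = 6; quaver = 1; quaver = 1; minim = 4; minim = 4; minim = 4; minim = 4.
Altogether 6 + 1 + 1 + 4 + 4 + 4 + 4 = 24.
24 equals 24, so the answer is Yes.

Yes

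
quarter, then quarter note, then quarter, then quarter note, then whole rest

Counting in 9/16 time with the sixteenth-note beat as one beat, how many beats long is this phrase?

32

One sixteenth-note beat = 2 thirty-second notes.
In thirty-second notes: quarter = 8; quarter note = 8; quarter = 8; quarter note = 8; whole rest = 32.
Sum: 8 + 8 + 8 + 8 + 32 = 64.
64 ÷ 2 = 32 beats.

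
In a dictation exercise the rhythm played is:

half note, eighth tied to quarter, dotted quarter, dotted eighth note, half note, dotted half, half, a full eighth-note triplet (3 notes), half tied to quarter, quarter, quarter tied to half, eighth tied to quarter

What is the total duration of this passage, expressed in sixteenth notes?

89

Each duration in sixteenth notes: half note = 8; eighth tied to quarter (eighth + quarter) = 6; dotted quarter = 6; dotted eighth note = 3; half note = 8; dotted half = 12; half = 8; a full eighth-note triplet (3 notes) (three triplet eighths span one quarter) = 4; half tied to quarter (half + quarter) = 12; quarter = 4; quarter tied to half (quarter + half) = 12; eighth tied to quarter (eighth + quarter) = 6.
Total: 8 + 6 + 6 + 3 + 8 + 12 + 8 + 4 + 12 + 4 + 12 + 6 = 89 sixteenth notes.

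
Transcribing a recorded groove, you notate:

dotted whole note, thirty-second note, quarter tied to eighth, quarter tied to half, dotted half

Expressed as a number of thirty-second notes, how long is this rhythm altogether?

Working in thirty-second notes: dotted whole note = 48; thirty-second note = 1; quarter tied to eighth (quarter + eighth) = 12; quarter tied to half (quarter + half) = 24; dotted half = 24.
Altogether 48 + 1 + 12 + 24 + 24 = 109 thirty-second notes.

109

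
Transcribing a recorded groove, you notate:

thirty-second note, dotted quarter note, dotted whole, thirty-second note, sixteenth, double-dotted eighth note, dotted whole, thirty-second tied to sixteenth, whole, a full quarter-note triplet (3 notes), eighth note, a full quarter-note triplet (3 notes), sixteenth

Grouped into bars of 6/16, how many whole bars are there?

16

One bar of 6/16 = 12 thirty-second notes.
Express everything in thirty-second notes: thirty-second note = 1; dotted quarter note = 12; dotted whole = 48; thirty-second note = 1; sixteenth = 2; double-dotted eighth note = 7; dotted whole = 48; thirty-second tied to sixteenth (thirty-second + sixteenth) = 3; whole = 32; a full quarter-note triplet (3 notes) (three triplet quarters span one half) = 16; eighth note = 4; a full quarter-note triplet (3 notes) (three triplet quarters span one half) = 16; sixteenth = 2.
Altogether 1 + 12 + 48 + 1 + 2 + 7 + 48 + 3 + 32 + 16 + 4 + 16 + 2 = 192.
192 ÷ 12 = 16 complete bars with 0 left over.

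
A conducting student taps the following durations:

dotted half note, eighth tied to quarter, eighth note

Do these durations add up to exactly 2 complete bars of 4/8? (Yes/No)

No

One bar of 4/8 = 4 eighth notes, so 2 bars = 8.
Convert each value to eighth notes: dotted half note = 6; eighth tied to quarter (eighth + quarter) = 3; eighth note = 1.
Altogether 6 + 3 + 1 = 10.
10 exceeds 8, so the answer is No.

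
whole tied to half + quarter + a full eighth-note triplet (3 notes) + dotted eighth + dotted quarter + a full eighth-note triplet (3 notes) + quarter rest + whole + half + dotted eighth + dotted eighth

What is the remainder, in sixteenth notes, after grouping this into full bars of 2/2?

15

One bar of 2/2 = 16 sixteenth notes.
Convert each value to sixteenth notes: whole tied to half (whole + half) = 24; quarter = 4; a full eighth-note triplet (3 notes) (three triplet eighths span one quarter) = 4; dotted eighth = 3; dotted quarter = 6; a full eighth-note triplet (3 notes) (three triplet eighths span one quarter) = 4; quarter rest = 4; whole = 16; half = 8; dotted eighth = 3; dotted eighth = 3.
Total: 24 + 4 + 4 + 3 + 6 + 4 + 4 + 16 + 8 + 3 + 3 = 79.
79 ÷ 16 = 4 complete bars with 15 sixteenth notes remaining.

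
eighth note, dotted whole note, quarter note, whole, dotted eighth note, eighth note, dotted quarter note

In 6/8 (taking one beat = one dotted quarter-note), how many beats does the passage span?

9.5

One dotted quarter-note beat = 6 sixteenth notes.
In sixteenth notes: eighth note = 2; dotted whole note = 24; quarter note = 4; whole = 16; dotted eighth note = 3; eighth note = 2; dotted quarter note = 6.
Sum: 2 + 24 + 4 + 16 + 3 + 2 + 6 = 57.
57 ÷ 6 = 9.5 beats.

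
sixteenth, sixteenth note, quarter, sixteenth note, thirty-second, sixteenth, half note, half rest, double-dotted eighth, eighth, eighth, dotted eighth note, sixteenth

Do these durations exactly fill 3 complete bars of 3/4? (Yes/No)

One bar of 3/4 = 24 thirty-second notes, so 3 bars = 72.
Express everything in thirty-second notes: sixteenth = 2; sixteenth note = 2; quarter = 8; sixteenth note = 2; thirty-second = 1; sixteenth = 2; half note = 16; half rest = 16; double-dotted eighth = 7; eighth = 4; eighth = 4; dotted eighth note = 6; sixteenth = 2.
Adding: 2 + 2 + 8 + 2 + 1 + 2 + 16 + 16 + 7 + 4 + 4 + 6 + 2 = 72.
72 equals 72, so the answer is Yes.

Yes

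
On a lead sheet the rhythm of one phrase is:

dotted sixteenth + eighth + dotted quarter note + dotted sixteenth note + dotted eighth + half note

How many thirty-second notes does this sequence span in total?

44

Express everything in thirty-second notes: dotted sixteenth = 3; eighth = 4; dotted quarter note = 12; dotted sixteenth note = 3; dotted eighth = 6; half note = 16.
Adding: 3 + 4 + 12 + 3 + 6 + 16 = 44 thirty-second notes.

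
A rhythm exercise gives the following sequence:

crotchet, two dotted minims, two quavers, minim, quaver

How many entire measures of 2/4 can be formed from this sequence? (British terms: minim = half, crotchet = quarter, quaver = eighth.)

One bar of 2/4 = 4 eighth notes.
Express everything in eighth notes: crotchet = 2; dotted minim = 6; dotted minim = 6; quaver = 1; quaver = 1; minim = 4; quaver = 1.
Adding: 2 + 6 + 6 + 1 + 1 + 4 + 1 = 21.
21 ÷ 4 = 5 complete bars with 1 left over.

5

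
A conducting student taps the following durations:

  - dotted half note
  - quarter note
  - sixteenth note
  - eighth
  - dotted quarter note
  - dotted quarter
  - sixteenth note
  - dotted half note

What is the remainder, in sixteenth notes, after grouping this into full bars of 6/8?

One bar of 6/8 = 12 sixteenth notes.
Convert each value to sixteenth notes: dotted half note = 12; quarter note = 4; sixteenth note = 1; eighth = 2; dotted quarter note = 6; dotted quarter = 6; sixteenth note = 1; dotted half note = 12.
Adding: 12 + 4 + 1 + 2 + 6 + 6 + 1 + 12 = 44.
44 ÷ 12 = 3 complete bars with 8 sixteenth notes remaining.

8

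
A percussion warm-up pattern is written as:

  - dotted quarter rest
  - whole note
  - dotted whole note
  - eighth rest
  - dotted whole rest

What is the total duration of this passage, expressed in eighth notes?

In eighth notes: dotted quarter rest = 3; whole note = 8; dotted whole note = 12; eighth rest = 1; dotted whole rest = 12.
Altogether 3 + 8 + 12 + 1 + 12 = 36 eighth notes.

36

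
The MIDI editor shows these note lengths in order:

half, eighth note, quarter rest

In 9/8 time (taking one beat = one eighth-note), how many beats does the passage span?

7

One eighth-note beat = 2 sixteenth notes.
Convert each value to sixteenth notes: half = 8; eighth note = 2; quarter rest = 4.
Total: 8 + 2 + 4 = 14.
14 ÷ 2 = 7 beats.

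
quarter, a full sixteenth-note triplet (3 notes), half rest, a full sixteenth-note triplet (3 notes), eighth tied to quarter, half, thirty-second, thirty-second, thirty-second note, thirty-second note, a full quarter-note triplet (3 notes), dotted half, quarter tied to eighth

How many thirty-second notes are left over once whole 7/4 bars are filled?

4

One bar of 7/4 = 56 thirty-second notes.
Express everything in thirty-second notes: quarter = 8; a full sixteenth-note triplet (3 notes) (three triplet sixteenths span one eighth) = 4; half rest = 16; a full sixteenth-note triplet (3 notes) (three triplet sixteenths span one eighth) = 4; eighth tied to quarter (eighth + quarter) = 12; half = 16; thirty-second = 1; thirty-second = 1; thirty-second note = 1; thirty-second note = 1; a full quarter-note triplet (3 notes) (three triplet quarters span one half) = 16; dotted half = 24; quarter tied to eighth (quarter + eighth) = 12.
Sum: 8 + 4 + 16 + 4 + 12 + 16 + 1 + 1 + 1 + 1 + 16 + 24 + 12 = 116.
116 ÷ 56 = 2 complete bars with 4 thirty-second notes remaining.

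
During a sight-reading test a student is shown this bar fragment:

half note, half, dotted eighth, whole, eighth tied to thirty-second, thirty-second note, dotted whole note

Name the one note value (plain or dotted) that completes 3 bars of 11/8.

quarter note

3 bars of 11/8 = 132 thirty-second notes.
Express everything in thirty-second notes: half note = 16; half = 16; dotted eighth = 6; whole = 32; eighth tied to thirty-second (eighth + thirty-second) = 5; thirty-second note = 1; dotted whole note = 48.
Adding: 16 + 16 + 6 + 32 + 5 + 1 + 48 = 124.
Remaining: 132 − 124 = 8 thirty-second notes, which is a quarter note.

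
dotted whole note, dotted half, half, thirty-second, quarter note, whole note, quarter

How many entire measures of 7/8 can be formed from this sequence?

One bar of 7/8 = 28 thirty-second notes.
Working in thirty-second notes: dotted whole note = 48; dotted half = 24; half = 16; thirty-second = 1; quarter note = 8; whole note = 32; quarter = 8.
Adding: 48 + 24 + 16 + 1 + 8 + 32 + 8 = 137.
137 ÷ 28 = 4 complete bars with 25 left over.

4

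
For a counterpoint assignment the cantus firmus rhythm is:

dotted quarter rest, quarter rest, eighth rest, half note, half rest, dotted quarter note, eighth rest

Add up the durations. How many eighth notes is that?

Express everything in eighth notes: dotted quarter rest = 3; quarter rest = 2; eighth rest = 1; half note = 4; half rest = 4; dotted quarter note = 3; eighth rest = 1.
Total: 3 + 2 + 1 + 4 + 4 + 3 + 1 = 18 eighth notes.

18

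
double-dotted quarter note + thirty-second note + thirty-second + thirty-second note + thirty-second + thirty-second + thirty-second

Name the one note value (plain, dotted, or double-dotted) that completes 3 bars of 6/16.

half note

3 bars of 6/16 = 36 thirty-second notes.
In thirty-second notes: double-dotted quarter note = 14; thirty-second note = 1; thirty-second = 1; thirty-second note = 1; thirty-second = 1; thirty-second = 1; thirty-second = 1.
Total: 14 + 1 + 1 + 1 + 1 + 1 + 1 = 20.
Remaining: 36 − 20 = 16 thirty-second notes, which is a half note.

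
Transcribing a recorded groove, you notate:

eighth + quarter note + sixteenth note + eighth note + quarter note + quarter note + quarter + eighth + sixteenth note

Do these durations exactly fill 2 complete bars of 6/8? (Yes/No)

Yes

One bar of 6/8 = 12 sixteenth notes, so 2 bars = 24.
Each duration in sixteenth notes: eighth = 2; quarter note = 4; sixteenth note = 1; eighth note = 2; quarter note = 4; quarter note = 4; quarter = 4; eighth = 2; sixteenth note = 1.
Adding: 2 + 4 + 1 + 2 + 4 + 4 + 4 + 2 + 1 = 24.
24 equals 24, so the answer is Yes.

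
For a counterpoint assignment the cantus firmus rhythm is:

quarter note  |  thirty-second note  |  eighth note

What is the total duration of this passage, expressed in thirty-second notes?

Express everything in thirty-second notes: quarter note = 8; thirty-second note = 1; eighth note = 4.
Adding: 8 + 1 + 4 = 13 thirty-second notes.

13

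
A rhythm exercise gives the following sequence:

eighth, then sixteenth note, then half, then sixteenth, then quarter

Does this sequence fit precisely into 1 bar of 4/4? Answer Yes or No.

One bar of 4/4 = 16 sixteenth notes.
Convert each value to sixteenth notes: eighth = 2; sixteenth note = 1; half = 8; sixteenth = 1; quarter = 4.
Total: 2 + 1 + 8 + 1 + 4 = 16.
16 equals 16, so the answer is Yes.

Yes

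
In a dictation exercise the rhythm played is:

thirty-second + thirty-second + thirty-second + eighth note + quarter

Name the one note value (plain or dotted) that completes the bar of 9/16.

dotted sixteenth note

The bar of 9/16 = 18 thirty-second notes.
Each duration in thirty-second notes: thirty-second = 1; thirty-second = 1; thirty-second = 1; eighth note = 4; quarter = 8.
Total: 1 + 1 + 1 + 4 + 8 = 15.
Remaining: 18 − 15 = 3 thirty-second notes, which is a dotted sixteenth note.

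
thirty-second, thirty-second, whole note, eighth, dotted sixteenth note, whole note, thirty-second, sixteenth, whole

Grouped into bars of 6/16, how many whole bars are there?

9

One bar of 6/16 = 12 thirty-second notes.
Convert each value to thirty-second notes: thirty-second = 1; thirty-second = 1; whole note = 32; eighth = 4; dotted sixteenth note = 3; whole note = 32; thirty-second = 1; sixteenth = 2; whole = 32.
Sum: 1 + 1 + 32 + 4 + 3 + 32 + 1 + 2 + 32 = 108.
108 ÷ 12 = 9 complete bars with 0 left over.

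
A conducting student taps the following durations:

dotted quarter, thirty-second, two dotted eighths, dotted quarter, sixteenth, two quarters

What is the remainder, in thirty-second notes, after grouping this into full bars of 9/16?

1

One bar of 9/16 = 18 thirty-second notes.
Convert each value to thirty-second notes: dotted quarter = 12; thirty-second = 1; dotted eighth = 6; dotted eighth = 6; dotted quarter = 12; sixteenth = 2; quarter = 8; quarter = 8.
Total: 12 + 1 + 6 + 6 + 12 + 2 + 8 + 8 = 55.
55 ÷ 18 = 3 complete bars with 1 thirty-second note remaining.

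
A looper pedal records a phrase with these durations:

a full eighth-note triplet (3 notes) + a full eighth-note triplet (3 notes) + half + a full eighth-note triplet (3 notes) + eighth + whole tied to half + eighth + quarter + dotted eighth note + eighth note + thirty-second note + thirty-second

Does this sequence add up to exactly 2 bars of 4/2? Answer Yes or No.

One bar of 4/2 = 64 thirty-second notes, so 2 bars = 128.
Each duration in thirty-second notes: a full eighth-note triplet (3 notes) (three triplet eighths span one quarter) = 8; a full eighth-note triplet (3 notes) (three triplet eighths span one quarter) = 8; half = 16; a full eighth-note triplet (3 notes) (three triplet eighths span one quarter) = 8; eighth = 4; whole tied to half (whole + half) = 48; eighth = 4; quarter = 8; dotted eighth note = 6; eighth note = 4; thirty-second note = 1; thirty-second = 1.
Altogether 8 + 8 + 16 + 8 + 4 + 48 + 4 + 8 + 6 + 4 + 1 + 1 = 116.
116 falls short of 128, so the answer is No.

No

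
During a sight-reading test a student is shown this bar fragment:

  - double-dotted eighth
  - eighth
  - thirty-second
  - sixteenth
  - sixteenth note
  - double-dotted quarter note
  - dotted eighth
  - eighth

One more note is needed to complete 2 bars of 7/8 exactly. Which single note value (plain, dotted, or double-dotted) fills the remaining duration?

half note

2 bars of 7/8 = 56 thirty-second notes.
Each duration in thirty-second notes: double-dotted eighth = 7; eighth = 4; thirty-second = 1; sixteenth = 2; sixteenth note = 2; double-dotted quarter note = 14; dotted eighth = 6; eighth = 4.
Total: 7 + 4 + 1 + 2 + 2 + 14 + 6 + 4 = 40.
Remaining: 56 − 40 = 16 thirty-second notes, which is a half note.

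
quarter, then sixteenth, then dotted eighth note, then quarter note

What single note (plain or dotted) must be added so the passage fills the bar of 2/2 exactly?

The bar of 2/2 = 16 sixteenth notes.
Each duration in sixteenth notes: quarter = 4; sixteenth = 1; dotted eighth note = 3; quarter note = 4.
Total: 4 + 1 + 3 + 4 = 12.
Remaining: 16 − 12 = 4 sixteenth notes, which is a quarter note.

quarter note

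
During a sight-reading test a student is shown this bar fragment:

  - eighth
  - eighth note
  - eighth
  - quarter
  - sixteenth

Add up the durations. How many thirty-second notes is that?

Each duration in thirty-second notes: eighth = 4; eighth note = 4; eighth = 4; quarter = 8; sixteenth = 2.
Adding: 4 + 4 + 4 + 8 + 2 = 22 thirty-second notes.

22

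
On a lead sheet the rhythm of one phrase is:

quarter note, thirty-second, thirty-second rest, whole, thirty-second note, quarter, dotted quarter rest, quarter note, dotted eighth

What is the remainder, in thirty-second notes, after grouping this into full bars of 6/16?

One bar of 6/16 = 12 thirty-second notes.
Express everything in thirty-second notes: quarter note = 8; thirty-second = 1; thirty-second rest = 1; whole = 32; thirty-second note = 1; quarter = 8; dotted quarter rest = 12; quarter note = 8; dotted eighth = 6.
Altogether 8 + 1 + 1 + 32 + 1 + 8 + 12 + 8 + 6 = 77.
77 ÷ 12 = 6 complete bars with 5 thirty-second notes remaining.

5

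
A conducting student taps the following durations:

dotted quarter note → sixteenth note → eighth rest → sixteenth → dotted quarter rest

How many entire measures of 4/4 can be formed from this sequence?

1

One bar of 4/4 = 16 sixteenth notes.
In sixteenth notes: dotted quarter note = 6; sixteenth note = 1; eighth rest = 2; sixteenth = 1; dotted quarter rest = 6.
Sum: 6 + 1 + 2 + 1 + 6 = 16.
16 ÷ 16 = 1 complete bar with 0 left over.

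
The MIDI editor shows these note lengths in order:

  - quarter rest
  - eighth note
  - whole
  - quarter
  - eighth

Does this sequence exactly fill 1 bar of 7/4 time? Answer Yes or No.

Yes

One bar of 7/4 = 14 eighth notes.
Each duration in eighth notes: quarter rest = 2; eighth note = 1; whole = 8; quarter = 2; eighth = 1.
Sum: 2 + 1 + 8 + 2 + 1 = 14.
14 equals 14, so the answer is Yes.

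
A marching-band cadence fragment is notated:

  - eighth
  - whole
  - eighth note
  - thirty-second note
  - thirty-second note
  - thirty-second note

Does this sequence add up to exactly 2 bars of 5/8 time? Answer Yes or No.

No

One bar of 5/8 = 20 thirty-second notes, so 2 bars = 40.
Working in thirty-second notes: eighth = 4; whole = 32; eighth note = 4; thirty-second note = 1; thirty-second note = 1; thirty-second note = 1.
Sum: 4 + 32 + 4 + 1 + 1 + 1 = 43.
43 exceeds 40, so the answer is No.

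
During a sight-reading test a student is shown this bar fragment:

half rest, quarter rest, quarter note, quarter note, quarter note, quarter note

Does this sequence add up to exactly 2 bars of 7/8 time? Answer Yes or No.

Yes

One bar of 7/8 = 7 eighth notes, so 2 bars = 14.
Convert each value to eighth notes: half rest = 4; quarter rest = 2; quarter note = 2; quarter note = 2; quarter note = 2; quarter note = 2.
Adding: 4 + 2 + 2 + 2 + 2 + 2 = 14.
14 equals 14, so the answer is Yes.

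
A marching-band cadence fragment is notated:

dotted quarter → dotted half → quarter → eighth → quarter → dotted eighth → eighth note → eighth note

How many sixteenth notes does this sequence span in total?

35

In sixteenth notes: dotted quarter = 6; dotted half = 12; quarter = 4; eighth = 2; quarter = 4; dotted eighth = 3; eighth note = 2; eighth note = 2.
Adding: 6 + 12 + 4 + 2 + 4 + 3 + 2 + 2 = 35 sixteenth notes.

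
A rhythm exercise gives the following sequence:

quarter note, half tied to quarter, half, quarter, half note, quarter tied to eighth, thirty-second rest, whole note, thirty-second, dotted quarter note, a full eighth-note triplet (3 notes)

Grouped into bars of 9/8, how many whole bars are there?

3

One bar of 9/8 = 36 thirty-second notes.
In thirty-second notes: quarter note = 8; half tied to quarter (half + quarter) = 24; half = 16; quarter = 8; half note = 16; quarter tied to eighth (quarter + eighth) = 12; thirty-second rest = 1; whole note = 32; thirty-second = 1; dotted quarter note = 12; a full eighth-note triplet (3 notes) (three triplet eighths span one quarter) = 8.
Sum: 8 + 24 + 16 + 8 + 16 + 12 + 1 + 32 + 1 + 12 + 8 = 138.
138 ÷ 36 = 3 complete bars with 30 left over.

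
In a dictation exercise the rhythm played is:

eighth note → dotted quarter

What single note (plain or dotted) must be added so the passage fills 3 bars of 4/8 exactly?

3 bars of 4/8 = 12 eighth notes.
In eighth notes: eighth note = 1; dotted quarter = 3.
Adding: 1 + 3 = 4.
Remaining: 12 − 4 = 8 eighth notes, which is a whole note.

whole note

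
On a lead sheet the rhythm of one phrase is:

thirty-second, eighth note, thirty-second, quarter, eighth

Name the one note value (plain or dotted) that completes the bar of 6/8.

The bar of 6/8 = 24 thirty-second notes.
Express everything in thirty-second notes: thirty-second = 1; eighth note = 4; thirty-second = 1; quarter = 8; eighth = 4.
Altogether 1 + 4 + 1 + 8 + 4 = 18.
Remaining: 24 − 18 = 6 thirty-second notes, which is a dotted eighth note.

dotted eighth note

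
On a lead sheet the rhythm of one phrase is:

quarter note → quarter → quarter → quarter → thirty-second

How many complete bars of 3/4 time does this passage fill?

One bar of 3/4 = 24 thirty-second notes.
In thirty-second notes: quarter note = 8; quarter = 8; quarter = 8; quarter = 8; thirty-second = 1.
Total: 8 + 8 + 8 + 8 + 1 = 33.
33 ÷ 24 = 1 complete bar with 9 left over.

1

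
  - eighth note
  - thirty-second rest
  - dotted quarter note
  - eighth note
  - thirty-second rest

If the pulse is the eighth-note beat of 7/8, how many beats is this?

One eighth-note beat = 4 thirty-second notes.
Working in thirty-second notes: eighth note = 4; thirty-second rest = 1; dotted quarter note = 12; eighth note = 4; thirty-second rest = 1.
Sum: 4 + 1 + 12 + 4 + 1 = 22.
22 ÷ 4 = 5.5 beats.

5.5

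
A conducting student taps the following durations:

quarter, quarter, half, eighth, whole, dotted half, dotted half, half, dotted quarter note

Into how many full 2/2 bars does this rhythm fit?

One bar of 2/2 = 8 eighth notes.
Express everything in eighth notes: quarter = 2; quarter = 2; half = 4; eighth = 1; whole = 8; dotted half = 6; dotted half = 6; half = 4; dotted quarter note = 3.
Sum: 2 + 2 + 4 + 1 + 8 + 6 + 6 + 4 + 3 = 36.
36 ÷ 8 = 4 complete bars with 4 left over.

4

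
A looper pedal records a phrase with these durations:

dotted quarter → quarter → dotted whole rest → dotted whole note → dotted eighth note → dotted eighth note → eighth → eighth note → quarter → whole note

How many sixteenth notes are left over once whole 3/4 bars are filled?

One bar of 3/4 = 12 sixteenth notes.
Express everything in sixteenth notes: dotted quarter = 6; quarter = 4; dotted whole rest = 24; dotted whole note = 24; dotted eighth note = 3; dotted eighth note = 3; eighth = 2; eighth note = 2; quarter = 4; whole note = 16.
Total: 6 + 4 + 24 + 24 + 3 + 3 + 2 + 2 + 4 + 16 = 88.
88 ÷ 12 = 7 complete bars with 4 sixteenth notes remaining.

4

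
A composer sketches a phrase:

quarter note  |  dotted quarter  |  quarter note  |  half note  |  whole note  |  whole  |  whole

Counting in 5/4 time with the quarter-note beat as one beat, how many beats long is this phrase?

One quarter-note beat = 2 eighth notes.
Express everything in eighth notes: quarter note = 2; dotted quarter = 3; quarter note = 2; half note = 4; whole note = 8; whole = 8; whole = 8.
Altogether 2 + 3 + 2 + 4 + 8 + 8 + 8 = 35.
35 ÷ 2 = 17.5 beats.

17.5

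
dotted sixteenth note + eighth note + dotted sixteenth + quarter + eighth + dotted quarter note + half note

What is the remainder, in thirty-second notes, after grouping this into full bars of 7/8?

22

One bar of 7/8 = 28 thirty-second notes.
Convert each value to thirty-second notes: dotted sixteenth note = 3; eighth note = 4; dotted sixteenth = 3; quarter = 8; eighth = 4; dotted quarter note = 12; half note = 16.
Total: 3 + 4 + 3 + 8 + 4 + 12 + 16 = 50.
50 ÷ 28 = 1 complete bar with 22 thirty-second notes remaining.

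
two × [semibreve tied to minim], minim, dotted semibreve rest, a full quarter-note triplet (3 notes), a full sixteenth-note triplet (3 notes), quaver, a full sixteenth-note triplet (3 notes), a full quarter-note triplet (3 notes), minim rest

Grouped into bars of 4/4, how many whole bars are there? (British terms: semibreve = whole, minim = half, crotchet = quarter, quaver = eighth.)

One bar of 4/4 = 8 eighth notes.
Express everything in eighth notes: semibreve tied to minim (semibreve + minim) = 12; semibreve tied to minim (semibreve + minim) = 12; minim = 4; dotted semibreve rest = 12; a full quarter-note triplet (3 notes) (three triplet quarters span one half) = 4; a full sixteenth-note triplet (3 notes) (three triplet sixteenths span one eighth) = 1; quaver = 1; a full sixteenth-note triplet (3 notes) (three triplet sixteenths span one eighth) = 1; a full quarter-note triplet (3 notes) (three triplet quarters span one half) = 4; minim rest = 4.
Total: 12 + 12 + 4 + 12 + 4 + 1 + 1 + 1 + 4 + 4 = 55.
55 ÷ 8 = 6 complete bars with 7 left over.

6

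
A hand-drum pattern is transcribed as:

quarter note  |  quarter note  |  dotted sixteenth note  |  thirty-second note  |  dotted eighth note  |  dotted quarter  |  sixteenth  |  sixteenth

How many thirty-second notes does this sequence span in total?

42

In thirty-second notes: quarter note = 8; quarter note = 8; dotted sixteenth note = 3; thirty-second note = 1; dotted eighth note = 6; dotted quarter = 12; sixteenth = 2; sixteenth = 2.
Altogether 8 + 8 + 3 + 1 + 6 + 12 + 2 + 2 = 42 thirty-second notes.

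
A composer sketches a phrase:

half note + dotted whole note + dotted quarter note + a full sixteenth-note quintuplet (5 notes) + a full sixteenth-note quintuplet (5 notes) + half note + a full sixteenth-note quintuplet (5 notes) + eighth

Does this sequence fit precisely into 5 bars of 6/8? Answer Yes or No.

One bar of 6/8 = 6 eighth notes, so 5 bars = 30.
In eighth notes: half note = 4; dotted whole note = 12; dotted quarter note = 3; a full sixteenth-note quintuplet (5 notes) (five quintuplet sixteenths span one quarter) = 2; a full sixteenth-note quintuplet (5 notes) (five quintuplet sixteenths span one quarter) = 2; half note = 4; a full sixteenth-note quintuplet (5 notes) (five quintuplet sixteenths span one quarter) = 2; eighth = 1.
Total: 4 + 12 + 3 + 2 + 2 + 4 + 2 + 1 = 30.
30 equals 30, so the answer is Yes.

Yes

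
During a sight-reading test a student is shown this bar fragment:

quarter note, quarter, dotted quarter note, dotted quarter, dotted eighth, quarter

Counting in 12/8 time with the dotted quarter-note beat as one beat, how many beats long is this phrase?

4.5

One dotted quarter-note beat = 6 sixteenth notes.
Each duration in sixteenth notes: quarter note = 4; quarter = 4; dotted quarter note = 6; dotted quarter = 6; dotted eighth = 3; quarter = 4.
Sum: 4 + 4 + 6 + 6 + 3 + 4 = 27.
27 ÷ 6 = 4.5 beats.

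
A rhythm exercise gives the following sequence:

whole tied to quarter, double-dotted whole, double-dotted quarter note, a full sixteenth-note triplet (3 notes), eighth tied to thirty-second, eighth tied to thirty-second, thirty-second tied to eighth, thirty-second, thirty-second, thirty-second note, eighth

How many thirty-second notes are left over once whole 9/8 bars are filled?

One bar of 9/8 = 36 thirty-second notes.
Convert each value to thirty-second notes: whole tied to quarter (whole + quarter) = 40; double-dotted whole = 56; double-dotted quarter note = 14; a full sixteenth-note triplet (3 notes) (three triplet sixteenths span one eighth) = 4; eighth tied to thirty-second (eighth + thirty-second) = 5; eighth tied to thirty-second (eighth + thirty-second) = 5; thirty-second tied to eighth (thirty-second + eighth) = 5; thirty-second = 1; thirty-second = 1; thirty-second note = 1; eighth = 4.
Total: 40 + 56 + 14 + 4 + 5 + 5 + 5 + 1 + 1 + 1 + 4 = 136.
136 ÷ 36 = 3 complete bars with 28 thirty-second notes remaining.

28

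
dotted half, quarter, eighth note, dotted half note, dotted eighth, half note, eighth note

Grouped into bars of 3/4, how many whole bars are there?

3

One bar of 3/4 = 12 sixteenth notes.
In sixteenth notes: dotted half = 12; quarter = 4; eighth note = 2; dotted half note = 12; dotted eighth = 3; half note = 8; eighth note = 2.
Adding: 12 + 4 + 2 + 12 + 3 + 8 + 2 = 43.
43 ÷ 12 = 3 complete bars with 7 left over.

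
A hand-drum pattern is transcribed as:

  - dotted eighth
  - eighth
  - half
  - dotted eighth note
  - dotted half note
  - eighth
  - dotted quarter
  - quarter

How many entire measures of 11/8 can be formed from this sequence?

1

One bar of 11/8 = 22 sixteenth notes.
In sixteenth notes: dotted eighth = 3; eighth = 2; half = 8; dotted eighth note = 3; dotted half note = 12; eighth = 2; dotted quarter = 6; quarter = 4.
Sum: 3 + 2 + 8 + 3 + 12 + 2 + 6 + 4 = 40.
40 ÷ 22 = 1 complete bar with 18 left over.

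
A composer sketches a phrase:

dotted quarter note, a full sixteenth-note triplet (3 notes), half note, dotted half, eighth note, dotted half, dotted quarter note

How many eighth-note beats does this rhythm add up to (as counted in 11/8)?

One eighth-note beat = 2 sixteenth notes.
Express everything in sixteenth notes: dotted quarter note = 6; a full sixteenth-note triplet (3 notes) (three triplet sixteenths span one eighth) = 2; half note = 8; dotted half = 12; eighth note = 2; dotted half = 12; dotted quarter note = 6.
Adding: 6 + 2 + 8 + 12 + 2 + 12 + 6 = 48.
48 ÷ 2 = 24 beats.

24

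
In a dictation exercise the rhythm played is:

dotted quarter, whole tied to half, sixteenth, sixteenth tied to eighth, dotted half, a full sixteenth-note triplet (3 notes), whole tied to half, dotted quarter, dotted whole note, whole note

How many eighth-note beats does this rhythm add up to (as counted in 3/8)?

59

One eighth-note beat = 2 sixteenth notes.
Convert each value to sixteenth notes: dotted quarter = 6; whole tied to half (whole + half) = 24; sixteenth = 1; sixteenth tied to eighth (sixteenth + eighth) = 3; dotted half = 12; a full sixteenth-note triplet (3 notes) (three triplet sixteenths span one eighth) = 2; whole tied to half (whole + half) = 24; dotted quarter = 6; dotted whole note = 24; whole note = 16.
Altogether 6 + 24 + 1 + 3 + 12 + 2 + 24 + 6 + 24 + 16 = 118.
118 ÷ 2 = 59 beats.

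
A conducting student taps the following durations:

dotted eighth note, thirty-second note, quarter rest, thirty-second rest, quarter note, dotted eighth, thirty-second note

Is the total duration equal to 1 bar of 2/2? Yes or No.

One bar of 2/2 = 32 thirty-second notes.
Each duration in thirty-second notes: dotted eighth note = 6; thirty-second note = 1; quarter rest = 8; thirty-second rest = 1; quarter note = 8; dotted eighth = 6; thirty-second note = 1.
Altogether 6 + 1 + 8 + 1 + 8 + 6 + 1 = 31.
31 falls short of 32, so the answer is No.

No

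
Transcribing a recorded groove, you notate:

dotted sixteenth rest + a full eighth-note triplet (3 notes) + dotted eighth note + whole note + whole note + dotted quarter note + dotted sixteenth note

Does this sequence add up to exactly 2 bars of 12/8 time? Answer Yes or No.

Yes

One bar of 12/8 = 48 thirty-second notes, so 2 bars = 96.
In thirty-second notes: dotted sixteenth rest = 3; a full eighth-note triplet (3 notes) (three triplet eighths span one quarter) = 8; dotted eighth note = 6; whole note = 32; whole note = 32; dotted quarter note = 12; dotted sixteenth note = 3.
Sum: 3 + 8 + 6 + 32 + 32 + 12 + 3 = 96.
96 equals 96, so the answer is Yes.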